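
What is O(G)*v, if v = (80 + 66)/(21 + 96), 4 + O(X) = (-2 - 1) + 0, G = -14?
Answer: -1022/117 ≈ -8.7350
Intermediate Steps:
O(X) = -7 (O(X) = -4 + ((-2 - 1) + 0) = -4 + (-3 + 0) = -4 - 3 = -7)
v = 146/117 ≈ 1.2479
O(G)*v = -7*146/117 = -1022/117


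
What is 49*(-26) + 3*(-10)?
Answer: -1304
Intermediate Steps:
49*(-26) + 3*(-10) = -1274 - 30 = -1304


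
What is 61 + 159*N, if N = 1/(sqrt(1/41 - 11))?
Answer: 61 - 53*I*sqrt(82)/10 ≈ 61.0 - 47.994*I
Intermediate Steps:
N = -I*sqrt(82)/30 (N = 1/(sqrt(1/41 - 11)) = 1/(sqrt(-450/41)) = 1/(15*I*sqrt(82)/41) = -I*sqrt(82)/30 ≈ -0.30185*I)
61 + 159*N = 61 + 159*(-I*sqrt(82)/30) = 61 - 53*I*sqrt(82)/10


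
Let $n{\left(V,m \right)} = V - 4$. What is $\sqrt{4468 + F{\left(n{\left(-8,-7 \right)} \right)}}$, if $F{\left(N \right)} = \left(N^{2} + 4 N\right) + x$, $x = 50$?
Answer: $\sqrt{4614} \approx 67.926$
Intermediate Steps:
$n{\left(V,m \right)} = -4 + V$
$F{\left(N \right)} = 50 + N^{2} + 4 N$ ($F{\left(N \right)} = \left(N^{2} + 4 N\right) + 50 = 50 + N^{2} + 4 N$)
$\sqrt{4468 + F{\left(n{\left(-8,-7 \right)} \right)}} = \sqrt{4468 + \left(50 + \left(-4 - 8\right)^{2} + 4 \left(-4 - 8\right)\right)} = \sqrt{4468 + \left(50 + \left(-12\right)^{2} + 4 \left(-12\right)\right)} = \sqrt{4468 + \left(50 + 144 - 48\right)} = \sqrt{4468 + 146} = \sqrt{4614}$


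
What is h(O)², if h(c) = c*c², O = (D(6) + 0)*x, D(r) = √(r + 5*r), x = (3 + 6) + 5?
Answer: 351298031616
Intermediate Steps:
x = 14 (x = 9 + 5 = 14)
D(r) = √6*√r (D(r) = √(6*r) = √6*√r)
O = 84 (O = (√6*√6 + 0)*14 = (6 + 0)*14 = 6*14 = 84)
h(c) = c³
h(O)² = (84³)² = 592704² = 351298031616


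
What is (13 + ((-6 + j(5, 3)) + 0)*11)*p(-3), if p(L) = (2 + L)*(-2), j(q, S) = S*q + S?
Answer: 290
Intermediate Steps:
j(q, S) = S + S*q
p(L) = -4 - 2*L
(13 + ((-6 + j(5, 3)) + 0)*11)*p(-3) = (13 + ((-6 + 3*(1 + 5)) + 0)*11)*(-4 - 2*(-3)) = (13 + ((-6 + 3*6) + 0)*11)*(-4 + 6) = (13 + ((-6 + 18) + 0)*11)*2 = (13 + (12 + 0)*11)*2 = (13 + 12*11)*2 = (13 + 132)*2 = 145*2 = 290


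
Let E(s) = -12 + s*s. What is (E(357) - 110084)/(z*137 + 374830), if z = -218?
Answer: 17353/344964 ≈ 0.050304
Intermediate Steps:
E(s) = -12 + s²
(E(357) - 110084)/(z*137 + 374830) = ((-12 + 357²) - 110084)/(-218*137 + 374830) = ((-12 + 127449) - 110084)/(-29866 + 374830) = (127437 - 110084)/344964 = 17353*(1/344964) = 17353/344964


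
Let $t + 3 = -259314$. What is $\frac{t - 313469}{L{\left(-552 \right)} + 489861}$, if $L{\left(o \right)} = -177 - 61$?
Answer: $- \frac{572786}{489623} \approx -1.1699$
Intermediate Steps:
$t = -259317$ ($t = -3 - 259314 = -259317$)
$L{\left(o \right)} = -238$
$\frac{t - 313469}{L{\left(-552 \right)} + 489861} = \frac{-259317 - 313469}{-238 + 489861} = - \frac{572786}{489623}$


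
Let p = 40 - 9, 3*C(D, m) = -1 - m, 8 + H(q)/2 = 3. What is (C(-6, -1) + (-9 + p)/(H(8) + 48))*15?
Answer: 165/19 ≈ 8.6842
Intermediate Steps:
H(q) = -10 (H(q) = -16 + 2*3 = -16 + 6 = -10)
C(D, m) = -1/3 - m/3 (C(D, m) = (-1 - m)/3 = -1/3 - m/3)
p = 31
(C(-6, -1) + (-9 + p)/(H(8) + 48))*15 = ((-1/3 - 1/3*(-1)) + (-9 + 31)/(-10 + 48))*15 = ((-1/3 + 1/3) + 22/38)*15 = (0 + 22*(1/38))*15 = (0 + 11/19)*15 = (11/19)*15 = 165/19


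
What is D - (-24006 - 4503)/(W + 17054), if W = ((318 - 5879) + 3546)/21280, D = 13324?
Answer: 322398729236/24193807 ≈ 13326.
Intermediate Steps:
W = -403/4256 (W = (-5561 + 3546)*(1/21280) = -2015*1/21280 = -403/4256 ≈ -0.094690)
D - (-24006 - 4503)/(W + 17054) = 13324 - (-24006 - 4503)/(-403/4256 + 17054) = 13324 - (-28509)/72581421/4256 = 13324 - (-28509)*4256/72581421 = 13324 - 1*(-40444768/24193807) = 13324 + 40444768/24193807 = 322398729236/24193807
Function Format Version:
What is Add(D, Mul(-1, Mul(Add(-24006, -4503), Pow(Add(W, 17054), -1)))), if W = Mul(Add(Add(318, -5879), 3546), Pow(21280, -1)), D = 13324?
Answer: Rational(322398729236, 24193807) ≈ 13326.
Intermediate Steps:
W = Rational(-403, 4256) (W = Mul(Add(-5561, 3546), Rational(1, 21280)) = Mul(-2015, Rational(1, 21280)) = Rational(-403, 4256) ≈ -0.094690)
Add(D, Mul(-1, Mul(Add(-24006, -4503), Pow(Add(W, 17054), -1)))) = Add(13324, Mul(-1, Mul(Add(-24006, -4503), Pow(Add(Rational(-403, 4256), 17054), -1)))) = Add(13324, Mul(-1, Mul(-28509, Pow(Rational(72581421, 4256), -1)))) = Add(13324, Mul(-1, Mul(-28509, Rational(4256, 72581421)))) = Add(13324, Mul(-1, Rational(-40444768, 24193807))) = Add(13324, Rational(40444768, 24193807)) = Rational(322398729236, 24193807)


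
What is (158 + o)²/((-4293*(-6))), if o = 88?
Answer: 3362/1431 ≈ 2.3494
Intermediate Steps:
(158 + o)²/((-4293*(-6))) = (158 + 88)²/((-4293*(-6))) = 246²/25758 = 60516*(1/25758) = 3362/1431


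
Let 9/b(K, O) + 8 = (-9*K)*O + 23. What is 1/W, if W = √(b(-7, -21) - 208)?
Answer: -2*I*√9885319/90691 ≈ -0.069336*I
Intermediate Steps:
b(K, O) = 9/(15 - 9*K*O) (b(K, O) = 9/(-8 + ((-9*K)*O + 23)) = 9/(-8 + (-9*K*O + 23)) = 9/(-8 + (23 - 9*K*O)) = 9/(15 - 9*K*O))
W = I*√9885319/218 (W = √(-3/(-5 + 3*(-7)*(-21)) - 208) = √(-3/(-5 + 441) - 208) = √(-3/436 - 208) = √(-90691/436) = I*√9885319/218 ≈ 14.422*I)
1/W = 1/(I*√9885319/218) = -2*I*√9885319/90691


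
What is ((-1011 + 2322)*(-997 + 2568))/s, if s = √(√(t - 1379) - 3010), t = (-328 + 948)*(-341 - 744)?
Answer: 2059581/√(-3010 + I*√674079) ≈ 4894.9 - 36546.0*I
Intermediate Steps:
t = -672700 (t = 620*(-1085) = -672700)
s = √(-3010 + I*√674079) (s = √(√(-672700 - 1379) - 3010) = √(√(-674079) - 3010) = √(I*√674079 - 3010) = √(-3010 + I*√674079) ≈ 7.415 + 55.362*I)
((-1011 + 2322)*(-997 + 2568))/s = ((-1011 + 2322)*(-997 + 2568))/(√(-3010 + I*√674079)) = (1311*1571)/√(-3010 + I*√674079) = 2059581/√(-3010 + I*√674079)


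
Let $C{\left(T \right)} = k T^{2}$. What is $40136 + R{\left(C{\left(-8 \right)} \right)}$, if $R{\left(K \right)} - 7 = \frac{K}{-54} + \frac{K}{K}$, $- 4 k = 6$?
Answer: $\frac{361312}{9} \approx 40146.0$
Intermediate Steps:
$k = - \frac{3}{2}$ ($k = \left(- \frac{1}{4}\right) 6 = - \frac{3}{2} \approx -1.5$)
$C{\left(T \right)} = - \frac{3 T^{2}}{2}$
$R{\left(K \right)} = 8 - \frac{K}{54}$ ($R{\left(K \right)} = 7 + \left(\frac{K}{-54} + \frac{K}{K}\right) = 7 + \left(K \left(- \frac{1}{54}\right) + 1\right) = 7 - \left(-1 + \frac{K}{54}\right) = 8 - \frac{K}{54}$)
$40136 + R{\left(C{\left(-8 \right)} \right)} = 40136 + \left(8 - \frac{\left(- \frac{3}{2}\right) \left(-8\right)^{2}}{54}\right) = 40136 + \left(8 - \frac{\left(- \frac{3}{2}\right) 64}{54}\right) = 40136 + \left(8 - - \frac{16}{9}\right) = 40136 + \left(8 + \frac{16}{9}\right) = 40136 + \frac{88}{9} = \frac{361312}{9}$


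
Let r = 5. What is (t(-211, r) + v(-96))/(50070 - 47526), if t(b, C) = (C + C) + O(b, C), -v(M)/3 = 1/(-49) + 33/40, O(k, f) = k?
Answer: -132897/1662080 ≈ -0.079958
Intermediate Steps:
v(M) = -4731/1960 (v(M) = -3*(1/(-49) + 33/40) = -3*(1*(-1/49) + 33*(1/40)) = -3*(-1/49 + 33/40) = -3*1577/1960 = -4731/1960)
t(b, C) = b + 2*C (t(b, C) = (C + C) + b = 2*C + b = b + 2*C)
(t(-211, r) + v(-96))/(50070 - 47526) = ((-211 + 2*5) - 4731/1960)/(50070 - 47526) = ((-211 + 10) - 4731/1960)/2544 = (-201 - 4731/1960)*(1/2544) = -398691/1960*1/2544 = -132897/1662080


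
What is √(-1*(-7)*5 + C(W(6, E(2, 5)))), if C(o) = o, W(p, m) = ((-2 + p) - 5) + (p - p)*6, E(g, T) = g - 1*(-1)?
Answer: √34 ≈ 5.8309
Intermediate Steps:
E(g, T) = 1 + g (E(g, T) = g + 1 = 1 + g)
W(p, m) = -7 + p (W(p, m) = (-7 + p) + 0*6 = (-7 + p) + 0 = -7 + p)
√(-1*(-7)*5 + C(W(6, E(2, 5)))) = √(-1*(-7)*5 + (-7 + 6)) = √(7*5 - 1) = √(35 - 1) = √34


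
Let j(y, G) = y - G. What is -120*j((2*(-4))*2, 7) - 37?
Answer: 2723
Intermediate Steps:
-120*j((2*(-4))*2, 7) - 37 = -120*((2*(-4))*2 - 1*7) - 37 = -120*(-8*2 - 7) - 37 = -120*(-16 - 7) - 37 = -120*(-23) - 37 = 2760 - 37 = 2723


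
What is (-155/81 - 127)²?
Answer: 109035364/6561 ≈ 16619.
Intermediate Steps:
(-155/81 - 127)² = (-10442/81)² = 109035364/6561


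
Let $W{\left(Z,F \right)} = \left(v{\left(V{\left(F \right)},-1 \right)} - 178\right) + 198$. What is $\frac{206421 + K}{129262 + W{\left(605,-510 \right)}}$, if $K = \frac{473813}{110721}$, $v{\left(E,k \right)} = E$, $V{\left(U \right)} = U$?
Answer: $\frac{1632543811}{1018411758} \approx 1.603$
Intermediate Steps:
$W{\left(Z,F \right)} = 20 + F$ ($W{\left(Z,F \right)} = \left(F - 178\right) + 198 = \left(-178 + F\right) + 198 = 20 + F$)
$K = \frac{473813}{110721}$ ($K = 473813 \cdot \frac{1}{110721} = \frac{473813}{110721} \approx 4.2793$)
$\frac{206421 + K}{129262 + W{\left(605,-510 \right)}} = \frac{206421 + \frac{473813}{110721}}{129262 + \left(20 - 510\right)} = \frac{22855613354}{110721 \left(129262 - 490\right)} = \frac{22855613354}{110721 \cdot 128772} = \frac{22855613354}{110721} \cdot \frac{1}{128772} = \frac{1632543811}{1018411758}$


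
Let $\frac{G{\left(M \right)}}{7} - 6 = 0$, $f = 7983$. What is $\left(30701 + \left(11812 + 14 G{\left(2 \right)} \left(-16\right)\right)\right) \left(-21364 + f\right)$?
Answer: $-442978005$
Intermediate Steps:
$G{\left(M \right)} = 42$ ($G{\left(M \right)} = 42 + 7 \cdot 0 = 42 + 0 = 42$)
$\left(30701 + \left(11812 + 14 G{\left(2 \right)} \left(-16\right)\right)\right) \left(-21364 + f\right) = \left(30701 + \left(11812 + 14 \cdot 42 \left(-16\right)\right)\right) \left(-21364 + 7983\right) = \left(30701 + \left(11812 + 588 \left(-16\right)\right)\right) \left(-13381\right) = \left(30701 + \left(11812 - 9408\right)\right) \left(-13381\right) = \left(30701 + 2404\right) \left(-13381\right) = 33105 \left(-13381\right) = -442978005$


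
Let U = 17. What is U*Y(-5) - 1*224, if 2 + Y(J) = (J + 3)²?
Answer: -190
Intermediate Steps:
Y(J) = -2 + (3 + J)² (Y(J) = -2 + (J + 3)² = -2 + (3 + J)²)
U*Y(-5) - 1*224 = 17*(-2 + (3 - 5)²) - 1*224 = 17*(-2 + (-2)²) - 224 = 17*(-2 + 4) - 224 = 17*2 - 224 = 34 - 224 = -190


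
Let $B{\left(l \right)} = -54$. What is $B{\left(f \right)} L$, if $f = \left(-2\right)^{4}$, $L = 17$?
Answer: $-918$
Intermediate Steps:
$f = 16$
$B{\left(f \right)} L = \left(-54\right) 17 = -918$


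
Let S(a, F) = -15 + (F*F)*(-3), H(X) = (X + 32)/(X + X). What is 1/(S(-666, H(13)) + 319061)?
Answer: 676/215669021 ≈ 3.1344e-6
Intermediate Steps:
H(X) = (32 + X)/(2*X) (H(X) = (32 + X)/((2*X)) = (32 + X)*(1/(2*X)) = (32 + X)/(2*X))
S(a, F) = -15 - 3*F² (S(a, F) = -15 + F²*(-3) = -15 - 3*F²)
1/(S(-666, H(13)) + 319061) = 1/((-15 - 3*(32 + 13)²/676) + 319061) = 1/((-15 - 3*((½)*(1/13)*45)²) + 319061) = 1/((-15 - 3*(45/26)²) + 319061) = 1/((-15 - 3*2025/676) + 319061) = 1/((-15 - 6075/676) + 319061) = 1/(-16215/676 + 319061) = 1/(215669021/676) = 676/215669021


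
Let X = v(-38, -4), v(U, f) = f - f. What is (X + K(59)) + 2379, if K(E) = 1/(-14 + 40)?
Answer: 61855/26 ≈ 2379.0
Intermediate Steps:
v(U, f) = 0
K(E) = 1/26
X = 0
(X + K(59)) + 2379 = (0 + 1/26) + 2379 = 1/26 + 2379 = 61855/26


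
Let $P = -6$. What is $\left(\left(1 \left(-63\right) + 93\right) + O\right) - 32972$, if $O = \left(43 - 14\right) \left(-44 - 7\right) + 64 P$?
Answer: $-34805$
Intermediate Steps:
$O = -1863$ ($O = \left(43 - 14\right) \left(-44 - 7\right) + 64 \left(-6\right) = 29 \left(-51\right) - 384 = -1479 - 384 = -1863$)
$\left(\left(1 \left(-63\right) + 93\right) + O\right) - 32972 = \left(\left(1 \left(-63\right) + 93\right) - 1863\right) - 32972 = \left(\left(-63 + 93\right) - 1863\right) - 32972 = \left(30 - 1863\right) - 32972 = -1833 - 32972 = -34805$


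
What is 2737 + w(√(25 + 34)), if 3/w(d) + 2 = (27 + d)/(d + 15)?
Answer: 68404/25 - 18*√59/25 ≈ 2730.6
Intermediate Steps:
w(d) = 3/(-2 + (27 + d)/(15 + d)) (w(d) = 3/(-2 + (27 + d)/(d + 15)) = 3/(-2 + (27 + d)/(15 + d)))
2737 + w(√(25 + 34)) = 2737 + 3*(-15 - √(25 + 34))/(3 + √(25 + 34)) = 2737 + 3*(-15 - √59)/(3 + √59)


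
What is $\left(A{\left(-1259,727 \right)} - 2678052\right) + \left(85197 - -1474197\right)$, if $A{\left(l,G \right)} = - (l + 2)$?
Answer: $-1117401$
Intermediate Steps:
$A{\left(l,G \right)} = -2 - l$ ($A{\left(l,G \right)} = - (2 + l) = -2 - l$)
$\left(A{\left(-1259,727 \right)} - 2678052\right) + \left(85197 - -1474197\right) = \left(\left(-2 - -1259\right) - 2678052\right) + \left(85197 - -1474197\right) = \left(\left(-2 + 1259\right) - 2678052\right) + \left(85197 + 1474197\right) = \left(1257 - 2678052\right) + 1559394 = -2676795 + 1559394 = -1117401$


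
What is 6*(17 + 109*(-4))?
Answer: -2514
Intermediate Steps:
6*(17 + 109*(-4)) = 6*(17 - 436) = 6*(-419) = -2514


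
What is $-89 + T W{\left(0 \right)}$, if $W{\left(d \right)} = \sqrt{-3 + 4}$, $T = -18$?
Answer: $-107$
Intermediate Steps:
$W{\left(d \right)} = 1$ ($W{\left(d \right)} = \sqrt{1} = 1$)
$-89 + T W{\left(0 \right)} = -89 - 18 = -107$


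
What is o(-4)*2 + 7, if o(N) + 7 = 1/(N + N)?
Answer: -29/4 ≈ -7.2500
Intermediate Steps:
o(N) = -7 + 1/(2*N) (o(N) = -7 + 1/(N + N) = -7 + 1/(2*N))
o(-4)*2 + 7 = (-7 + (½)/(-4))*2 + 7 = (-7 + (½)*(-¼))*2 + 7 = (-7 - ⅛)*2 + 7 = -57/8*2 + 7 = -57/4 + 7 = -29/4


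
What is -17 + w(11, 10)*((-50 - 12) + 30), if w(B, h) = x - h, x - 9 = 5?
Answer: -145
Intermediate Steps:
x = 14 (x = 9 + 5 = 14)
w(B, h) = 14 - h
-17 + w(11, 10)*((-50 - 12) + 30) = -17 + (14 - 1*10)*((-50 - 12) + 30) = -17 + (14 - 10)*(-62 + 30) = -17 + 4*(-32) = -17 - 128 = -145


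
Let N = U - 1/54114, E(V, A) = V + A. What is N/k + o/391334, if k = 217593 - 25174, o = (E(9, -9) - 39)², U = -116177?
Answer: -611100484367675/1018697361533961 ≈ -0.59988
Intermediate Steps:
E(V, A) = A + V
o = 1521 (o = ((-9 + 9) - 39)² = (0 - 39)² = (-39)² = 1521)
k = 192419
N = -6286802179/54114 (N = -116177 - 1/54114 = -6286802179/54114 ≈ -1.1618e+5)
N/k + o/391334 = -6286802179/54114/192419 + 1521/391334 = -6286802179/54114*1/192419 + 1521*(1/391334) = -6286802179/10412561766 + 1521/391334 = -611100484367675/1018697361533961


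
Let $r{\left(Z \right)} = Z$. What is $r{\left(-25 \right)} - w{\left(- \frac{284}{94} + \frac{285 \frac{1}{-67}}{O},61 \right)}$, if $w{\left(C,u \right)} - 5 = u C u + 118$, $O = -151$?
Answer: $\frac{5225424047}{475499} \approx 10989.0$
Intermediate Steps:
$w{\left(C,u \right)} = 123 + C u^{2}$ ($w{\left(C,u \right)} = 5 + \left(u C u + 118\right) = 5 + \left(C u u + 118\right) = 5 + \left(C u^{2} + 118\right) = 5 + \left(118 + C u^{2}\right) = 123 + C u^{2}$)
$r{\left(-25 \right)} - w{\left(- \frac{284}{94} + \frac{285 \frac{1}{-67}}{O},61 \right)} = -25 - \left(123 + \left(- \frac{284}{94} + \frac{285 \frac{1}{-67}}{-151}\right) 61^{2}\right) = -25 - \left(123 + \left(\left(-284\right) \frac{1}{94} + 285 \left(- \frac{1}{67}\right) \left(- \frac{1}{151}\right)\right) 3721\right) = -25 - \left(123 + \left(- \frac{142}{47} - - \frac{285}{10117}\right) 3721\right) = -25 - \left(123 + \left(- \frac{142}{47} + \frac{285}{10117}\right) 3721\right) = -25 - \left(123 - \frac{5295797899}{475499}\right) = -25 - - \frac{5237311522}{475499} = -25 + \frac{5237311522}{475499} = \frac{5225424047}{475499}$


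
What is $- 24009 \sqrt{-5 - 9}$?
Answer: $- 24009 i \sqrt{14} \approx - 89834.0 i$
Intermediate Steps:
$- 24009 \sqrt{-5 - 9} = - 24009 \sqrt{-14} = - 24009 i \sqrt{14}$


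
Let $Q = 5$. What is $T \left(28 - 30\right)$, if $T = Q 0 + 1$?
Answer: $-2$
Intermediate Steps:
$T = 1$ ($T = 5 \cdot 0 + 1 = 0 + 1 = 1$)
$T \left(28 - 30\right) = 1 \left(28 - 30\right) = 1 \left(-2\right) = -2$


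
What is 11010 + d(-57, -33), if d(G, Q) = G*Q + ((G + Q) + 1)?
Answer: 12802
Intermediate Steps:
d(G, Q) = 1 + G + Q + G*Q (d(G, Q) = G*Q + (1 + G + Q) = 1 + G + Q + G*Q)
11010 + d(-57, -33) = 11010 + (1 - 57 - 33 - 57*(-33)) = 11010 + (1 - 57 - 33 + 1881) = 11010 + 1792 = 12802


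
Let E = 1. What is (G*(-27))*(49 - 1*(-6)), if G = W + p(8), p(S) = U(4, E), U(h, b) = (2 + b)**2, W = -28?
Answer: 28215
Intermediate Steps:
p(S) = 9 (p(S) = (2 + 1)**2 = 3**2 = 9)
G = -19 (G = -28 + 9 = -19)
(G*(-27))*(49 - 1*(-6)) = (-19*(-27))*(49 - 1*(-6)) = 513*(49 + 6) = 513*55 = 28215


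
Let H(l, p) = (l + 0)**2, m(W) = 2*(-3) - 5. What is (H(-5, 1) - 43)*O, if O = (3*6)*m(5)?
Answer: 3564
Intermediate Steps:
m(W) = -11 (m(W) = -6 - 5 = -11)
O = -198 (O = (3*6)*(-11) = 18*(-11) = -198)
H(l, p) = l**2
(H(-5, 1) - 43)*O = ((-5)**2 - 43)*(-198) = (25 - 43)*(-198) = -18*(-198) = 3564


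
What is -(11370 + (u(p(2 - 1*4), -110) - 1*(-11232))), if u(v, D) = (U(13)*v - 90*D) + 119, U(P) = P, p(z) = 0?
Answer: -32621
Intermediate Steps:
u(v, D) = 119 - 90*D + 13*v (u(v, D) = (13*v - 90*D) + 119 = (-90*D + 13*v) + 119 = 119 - 90*D + 13*v)
-(11370 + (u(p(2 - 1*4), -110) - 1*(-11232))) = -(11370 + ((119 - 90*(-110) + 13*0) - 1*(-11232))) = -(11370 + ((119 + 9900 + 0) + 11232)) = -(11370 + (10019 + 11232)) = -(11370 + 21251) = -1*32621 = -32621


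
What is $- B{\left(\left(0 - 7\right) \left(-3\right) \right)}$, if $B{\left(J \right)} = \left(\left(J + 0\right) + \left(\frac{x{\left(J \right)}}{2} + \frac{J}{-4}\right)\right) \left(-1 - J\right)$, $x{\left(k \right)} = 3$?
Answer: $\frac{759}{2} \approx 379.5$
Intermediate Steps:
$B{\left(J \right)} = \left(-1 - J\right) \left(\frac{3}{2} + \frac{3 J}{4}\right)$ ($B{\left(J \right)} = \left(\left(J + 0\right) + \left(\frac{3}{2} + \frac{J}{-4}\right)\right) \left(-1 - J\right) = \left(J + \left(3 \cdot \frac{1}{2} + J \left(- \frac{1}{4}\right)\right)\right) \left(-1 - J\right) = \left(J - \left(- \frac{3}{2} + \frac{J}{4}\right)\right) \left(-1 - J\right) = \left(\frac{3}{2} + \frac{3 J}{4}\right) \left(-1 - J\right) = \left(-1 - J\right) \left(\frac{3}{2} + \frac{3 J}{4}\right)$)
$- B{\left(\left(0 - 7\right) \left(-3\right) \right)} = - (- \frac{3}{2} - \frac{9 \left(0 - 7\right) \left(-3\right)}{4} - \frac{3 \left(\left(0 - 7\right) \left(-3\right)\right)^{2}}{4}) = - (- \frac{3}{2} - \frac{9 \left(\left(-7\right) \left(-3\right)\right)}{4} - \frac{3 \left(\left(-7\right) \left(-3\right)\right)^{2}}{4}) = - (- \frac{3}{2} - \frac{189}{4} - \frac{3 \cdot 21^{2}}{4}) = - (- \frac{3}{2} - \frac{189}{4} - \frac{1323}{4}) = \left(-1\right) \left(- \frac{759}{2}\right) = \frac{759}{2}$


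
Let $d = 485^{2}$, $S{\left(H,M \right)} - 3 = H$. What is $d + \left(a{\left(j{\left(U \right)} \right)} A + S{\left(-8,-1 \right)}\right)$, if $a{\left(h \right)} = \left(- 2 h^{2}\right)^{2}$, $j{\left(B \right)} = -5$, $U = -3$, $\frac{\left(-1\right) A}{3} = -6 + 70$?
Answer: $-244780$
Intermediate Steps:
$A = -192$ ($A = - 3 \left(-6 + 70\right) = \left(-3\right) 64 = -192$)
$S{\left(H,M \right)} = 3 + H$
$d = 235225$
$a{\left(h \right)} = 4 h^{4}$
$d + \left(a{\left(j{\left(U \right)} \right)} A + S{\left(-8,-1 \right)}\right) = 235225 + \left(4 \left(-5\right)^{4} \left(-192\right) + \left(3 - 8\right)\right) = 235225 + \left(4 \cdot 625 \left(-192\right) - 5\right) = 235225 + \left(2500 \left(-192\right) - 5\right) = 235225 - 480005 = -244780$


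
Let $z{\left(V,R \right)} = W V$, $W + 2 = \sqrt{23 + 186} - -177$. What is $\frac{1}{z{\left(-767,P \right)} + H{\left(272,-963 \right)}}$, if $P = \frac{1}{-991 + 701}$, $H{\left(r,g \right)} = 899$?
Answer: $- \frac{133326}{17652869875} + \frac{767 \sqrt{209}}{17652869875} \approx -6.9245 \cdot 10^{-6}$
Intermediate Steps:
$P = - \frac{1}{290}$ ($P = \frac{1}{-290} = - \frac{1}{290} \approx -0.0034483$)
$W = 175 + \sqrt{209}$ ($W = -2 + \left(\sqrt{23 + 186} - -177\right) = -2 + \left(\sqrt{209} + 177\right) = -2 + \left(177 + \sqrt{209}\right) = 175 + \sqrt{209} \approx 189.46$)
$z{\left(V,R \right)} = V \left(175 + \sqrt{209}\right)$ ($z{\left(V,R \right)} = \left(175 + \sqrt{209}\right) V = V \left(175 + \sqrt{209}\right)$)
$\frac{1}{z{\left(-767,P \right)} + H{\left(272,-963 \right)}} = \frac{1}{- 767 \left(175 + \sqrt{209}\right) + 899} = \frac{1}{\left(-134225 - 767 \sqrt{209}\right) + 899} = \frac{1}{-133326 - 767 \sqrt{209}}$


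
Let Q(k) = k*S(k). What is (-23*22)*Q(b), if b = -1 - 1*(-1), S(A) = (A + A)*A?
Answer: 0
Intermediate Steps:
S(A) = 2*A² (S(A) = (2*A)*A = 2*A²)
b = 0 (b = -1 + 1 = 0)
Q(k) = 2*k³ (Q(k) = k*(2*k²) = 2*k³)
(-23*22)*Q(b) = (-23*22)*(2*0³) = -1012*0 = -506*0 = 0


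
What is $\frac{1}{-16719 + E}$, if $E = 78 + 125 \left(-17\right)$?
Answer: $- \frac{1}{18766} \approx -5.3288 \cdot 10^{-5}$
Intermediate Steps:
$E = -2047$ ($E = 78 - 2125 = -2047$)
$\frac{1}{-16719 + E} = \frac{1}{-16719 - 2047} = \frac{1}{-18766} = - \frac{1}{18766}$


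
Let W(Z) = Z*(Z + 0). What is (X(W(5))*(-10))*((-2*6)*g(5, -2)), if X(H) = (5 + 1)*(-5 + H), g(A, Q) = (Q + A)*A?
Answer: 216000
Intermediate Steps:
g(A, Q) = A*(A + Q) (g(A, Q) = (A + Q)*A = A*(A + Q))
W(Z) = Z² (W(Z) = Z*Z = Z²)
X(H) = -30 + 6*H (X(H) = 6*(-5 + H) = -30 + 6*H)
(X(W(5))*(-10))*((-2*6)*g(5, -2)) = ((-30 + 6*5²)*(-10))*((-2*6)*(5*(5 - 2))) = ((-30 + 6*25)*(-10))*(-60*3) = ((-30 + 150)*(-10))*(-12*15) = (120*(-10))*(-180) = -1200*(-180) = 216000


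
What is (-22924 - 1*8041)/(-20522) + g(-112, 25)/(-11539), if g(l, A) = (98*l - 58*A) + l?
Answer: 614609971/236803358 ≈ 2.5954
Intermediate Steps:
g(l, A) = -58*A + 99*l (g(l, A) = (-58*A + 98*l) + l = -58*A + 99*l)
(-22924 - 1*8041)/(-20522) + g(-112, 25)/(-11539) = (-22924 - 1*8041)/(-20522) + (-58*25 + 99*(-112))/(-11539) = (-22924 - 8041)*(-1/20522) + (-1450 - 11088)*(-1/11539) = -30965*(-1/20522) - 12538*(-1/11539) = 30965/20522 + 12538/11539 = 614609971/236803358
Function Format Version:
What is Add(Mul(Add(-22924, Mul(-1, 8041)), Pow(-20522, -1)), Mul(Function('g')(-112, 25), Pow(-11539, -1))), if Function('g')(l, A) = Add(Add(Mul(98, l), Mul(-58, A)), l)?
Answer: Rational(614609971, 236803358) ≈ 2.5954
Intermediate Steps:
Function('g')(l, A) = Add(Mul(-58, A), Mul(99, l)) (Function('g')(l, A) = Add(Add(Mul(-58, A), Mul(98, l)), l) = Add(Mul(-58, A), Mul(99, l)))
Add(Mul(Add(-22924, Mul(-1, 8041)), Pow(-20522, -1)), Mul(Function('g')(-112, 25), Pow(-11539, -1))) = Add(Mul(Add(-22924, Mul(-1, 8041)), Pow(-20522, -1)), Mul(Add(Mul(-58, 25), Mul(99, -112)), Pow(-11539, -1))) = Add(Mul(Add(-22924, -8041), Rational(-1, 20522)), Mul(Add(-1450, -11088), Rational(-1, 11539))) = Add(Mul(-30965, Rational(-1, 20522)), Mul(-12538, Rational(-1, 11539))) = Add(Rational(30965, 20522), Rational(12538, 11539)) = Rational(614609971, 236803358)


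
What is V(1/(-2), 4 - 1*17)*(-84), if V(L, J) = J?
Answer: 1092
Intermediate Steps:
V(1/(-2), 4 - 1*17)*(-84) = (4 - 1*17)*(-84) = (4 - 17)*(-84) = -13*(-84) = 1092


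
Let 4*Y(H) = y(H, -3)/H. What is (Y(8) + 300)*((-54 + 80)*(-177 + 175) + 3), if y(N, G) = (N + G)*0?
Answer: -14700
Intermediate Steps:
y(N, G) = 0 (y(N, G) = (G + N)*0 = 0)
Y(H) = 0 (Y(H) = (0/H)/4 = (1/4)*0 = 0)
(Y(8) + 300)*((-54 + 80)*(-177 + 175) + 3) = (0 + 300)*((-54 + 80)*(-177 + 175) + 3) = 300*(26*(-2) + 3) = 300*(-52 + 3) = 300*(-49) = -14700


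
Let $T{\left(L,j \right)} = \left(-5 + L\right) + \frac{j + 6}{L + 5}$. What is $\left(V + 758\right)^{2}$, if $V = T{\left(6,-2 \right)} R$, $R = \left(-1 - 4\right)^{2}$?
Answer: $\frac{75916369}{121} \approx 6.2741 \cdot 10^{5}$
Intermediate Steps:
$R = 25$ ($R = \left(-5\right)^{2} = 25$)
$T{\left(L,j \right)} = -5 + L + \frac{6 + j}{5 + L}$ ($T{\left(L,j \right)} = \left(-5 + L\right) + \frac{6 + j}{5 + L} = -5 + L + \frac{6 + j}{5 + L}$)
$V = \frac{375}{11}$ ($V = \frac{-19 - 2 + 6^{2}}{5 + 6} \cdot 25 = \frac{-19 - 2 + 36}{11} \cdot 25 = \frac{1}{11} \cdot 15 \cdot 25 = \frac{15}{11} \cdot 25 = \frac{375}{11} \approx 34.091$)
$\left(V + 758\right)^{2} = \left(\frac{375}{11} + 758\right)^{2} = \left(\frac{8713}{11}\right)^{2} = \frac{75916369}{121}$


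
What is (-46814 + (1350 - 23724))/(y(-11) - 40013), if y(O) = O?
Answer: 17297/10006 ≈ 1.7287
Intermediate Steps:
(-46814 + (1350 - 23724))/(y(-11) - 40013) = (-46814 + (1350 - 23724))/(-11 - 40013) = (-46814 - 22374)/(-40024) = -69188*(-1/40024) = 17297/10006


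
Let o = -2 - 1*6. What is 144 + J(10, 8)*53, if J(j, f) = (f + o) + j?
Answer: 674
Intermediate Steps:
o = -8 (o = -2 - 6 = -8)
J(j, f) = -8 + f + j (J(j, f) = (f - 8) + j = (-8 + f) + j = -8 + f + j)
144 + J(10, 8)*53 = 144 + (-8 + 8 + 10)*53 = 144 + 10*53 = 144 + 530 = 674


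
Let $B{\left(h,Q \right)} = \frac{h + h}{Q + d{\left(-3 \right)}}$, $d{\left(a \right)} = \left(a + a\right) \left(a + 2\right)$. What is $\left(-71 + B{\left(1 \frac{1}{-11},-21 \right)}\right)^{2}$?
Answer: $\frac{137194369}{27225} \approx 5039.3$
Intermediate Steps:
$d{\left(a \right)} = 2 a \left(2 + a\right)$
$B{\left(h,Q \right)} = \frac{2 h}{6 + Q}$ ($B{\left(h,Q \right)} = \frac{h + h}{Q + 2 \left(-3\right) \left(2 - 3\right)} = \frac{2 h}{Q + 2 \left(-3\right) \left(-1\right)} = \frac{2 h}{Q + 6} = \frac{2 h}{6 + Q}$)
$\left(-71 + B{\left(1 \frac{1}{-11},-21 \right)}\right)^{2} = \left(-71 + \frac{2 \cdot 1 \frac{1}{-11}}{6 - 21}\right)^{2} = \left(-71 + \frac{2 \cdot 1 \left(- \frac{1}{11}\right)}{-15}\right)^{2} = \left(-71 + 2 \left(- \frac{1}{11}\right) \left(- \frac{1}{15}\right)\right)^{2} = \left(-71 + \frac{2}{165}\right)^{2} = \left(- \frac{11713}{165}\right)^{2} = \frac{137194369}{27225}$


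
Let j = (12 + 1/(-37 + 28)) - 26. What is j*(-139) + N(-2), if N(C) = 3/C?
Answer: 35279/18 ≈ 1959.9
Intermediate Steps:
j = -127/9 (j = (12 + 1/(-9)) - 26 = (12 - ⅑) - 26 = 107/9 - 26 = -127/9 ≈ -14.111)
j*(-139) + N(-2) = -127/9*(-139) + 3/(-2) = 17653/9 + 3*(-½) = 17653/9 - 3/2 = 35279/18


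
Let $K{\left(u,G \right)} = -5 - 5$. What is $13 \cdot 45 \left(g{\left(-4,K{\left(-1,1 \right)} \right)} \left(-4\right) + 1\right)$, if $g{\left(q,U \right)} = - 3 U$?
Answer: $-69615$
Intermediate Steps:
$K{\left(u,G \right)} = -10$ ($K{\left(u,G \right)} = -5 - 5 = -10$)
$13 \cdot 45 \left(g{\left(-4,K{\left(-1,1 \right)} \right)} \left(-4\right) + 1\right) = 13 \cdot 45 \left(\left(-3\right) \left(-10\right) \left(-4\right) + 1\right) = 585 \left(30 \left(-4\right) + 1\right) = 585 \left(-120 + 1\right) = 585 \left(-119\right) = -69615$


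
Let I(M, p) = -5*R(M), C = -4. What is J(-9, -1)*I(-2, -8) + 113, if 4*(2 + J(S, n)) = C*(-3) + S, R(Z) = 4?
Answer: 138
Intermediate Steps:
I(M, p) = -20 (I(M, p) = -5*4 = -20)
J(S, n) = 1 + S/4 (J(S, n) = -2 + (-4*(-3) + S)/4 = -2 + (12 + S)/4 = -2 + (3 + S/4) = 1 + S/4)
J(-9, -1)*I(-2, -8) + 113 = (1 + (¼)*(-9))*(-20) + 113 = (1 - 9/4)*(-20) + 113 = -5/4*(-20) + 113 = 25 + 113 = 138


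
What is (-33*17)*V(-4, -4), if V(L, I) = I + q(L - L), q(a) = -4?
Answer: 4488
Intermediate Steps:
V(L, I) = -4 + I (V(L, I) = I - 4 = -4 + I)
(-33*17)*V(-4, -4) = (-33*17)*(-4 - 4) = -561*(-8) = 4488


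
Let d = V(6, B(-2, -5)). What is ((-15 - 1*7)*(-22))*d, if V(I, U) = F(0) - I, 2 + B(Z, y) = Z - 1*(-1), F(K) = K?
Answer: -2904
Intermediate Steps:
B(Z, y) = -1 + Z (B(Z, y) = -2 + (Z - 1*(-1)) = -2 + (Z + 1) = -2 + (1 + Z) = -1 + Z)
V(I, U) = -I (V(I, U) = 0 - I = -I)
d = -6 (d = -1*6 = -6)
((-15 - 1*7)*(-22))*d = ((-15 - 1*7)*(-22))*(-6) = ((-15 - 7)*(-22))*(-6) = -22*(-22)*(-6) = 484*(-6) = -2904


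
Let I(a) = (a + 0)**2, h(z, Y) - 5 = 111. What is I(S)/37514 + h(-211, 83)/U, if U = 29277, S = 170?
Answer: 425228462/549148689 ≈ 0.77434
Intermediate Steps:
h(z, Y) = 116 (h(z, Y) = 5 + 111 = 116)
I(a) = a**2
I(S)/37514 + h(-211, 83)/U = 170**2/37514 + 116/29277 = 28900*(1/37514) + 116*(1/29277) = 14450/18757 + 116/29277 = 425228462/549148689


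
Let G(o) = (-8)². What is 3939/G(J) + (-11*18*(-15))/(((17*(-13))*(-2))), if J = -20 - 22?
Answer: 965559/14144 ≈ 68.266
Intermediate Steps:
J = -42
G(o) = 64
3939/G(J) + (-11*18*(-15))/(((17*(-13))*(-2))) = 3939/64 + (-11*18*(-15))/(((17*(-13))*(-2))) = 3939*(1/64) + (-198*(-15))/((-221*(-2))) = 3939/64 + 2970/442 = 3939/64 + 2970*(1/442) = 3939/64 + 1485/221 = 965559/14144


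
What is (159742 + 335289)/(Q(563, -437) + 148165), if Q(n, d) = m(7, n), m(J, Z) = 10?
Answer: 495031/148175 ≈ 3.3409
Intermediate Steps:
Q(n, d) = 10
(159742 + 335289)/(Q(563, -437) + 148165) = (159742 + 335289)/(10 + 148165) = 495031/148175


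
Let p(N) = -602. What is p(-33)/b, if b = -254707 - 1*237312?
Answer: 602/492019 ≈ 0.0012235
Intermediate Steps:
b = -492019 (b = -254707 - 237312 = -492019)
p(-33)/b = -602/(-492019) = -602*(-1/492019) = 602/492019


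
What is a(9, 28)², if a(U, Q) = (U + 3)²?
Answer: 20736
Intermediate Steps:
a(U, Q) = (3 + U)²
a(9, 28)² = ((3 + 9)²)² = (12²)² = 144² = 20736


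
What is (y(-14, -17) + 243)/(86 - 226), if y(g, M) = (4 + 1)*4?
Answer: -263/140 ≈ -1.8786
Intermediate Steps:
y(g, M) = 20 (y(g, M) = 5*4 = 20)
(y(-14, -17) + 243)/(86 - 226) = (20 + 243)/(86 - 226) = 263/(-140) = 263*(-1/140) = -263/140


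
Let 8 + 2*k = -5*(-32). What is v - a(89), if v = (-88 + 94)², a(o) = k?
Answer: -40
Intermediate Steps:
k = 76 (k = -4 + (-5*(-32))/2 = -4 + (½)*160 = -4 + 80 = 76)
a(o) = 76
v = 36 (v = 6² = 36)
v - a(89) = 36 - 1*76 = 36 - 76 = -40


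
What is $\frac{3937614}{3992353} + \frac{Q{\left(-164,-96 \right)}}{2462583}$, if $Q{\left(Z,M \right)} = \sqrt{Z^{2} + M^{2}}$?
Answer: $\frac{3937614}{3992353} + \frac{4 \sqrt{2257}}{2462583} \approx 0.98637$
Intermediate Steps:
$Q{\left(Z,M \right)} = \sqrt{M^{2} + Z^{2}}$
$\frac{3937614}{3992353} + \frac{Q{\left(-164,-96 \right)}}{2462583} = \frac{3937614}{3992353} + \frac{\sqrt{\left(-96\right)^{2} + \left(-164\right)^{2}}}{2462583} = 3937614 \cdot \frac{1}{3992353} + \sqrt{9216 + 26896} \cdot \frac{1}{2462583} = \frac{3937614}{3992353} + \sqrt{36112} \cdot \frac{1}{2462583} = \frac{3937614}{3992353} + 4 \sqrt{2257} \cdot \frac{1}{2462583} = \frac{3937614}{3992353} + \frac{4 \sqrt{2257}}{2462583}$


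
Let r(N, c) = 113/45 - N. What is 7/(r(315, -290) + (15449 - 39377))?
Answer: -315/1090822 ≈ -0.00028877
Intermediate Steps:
r(N, c) = 113/45 - N (r(N, c) = 113*(1/45) - N = 113/45 - N)
7/(r(315, -290) + (15449 - 39377)) = 7/((113/45 - 1*315) + (15449 - 39377)) = 7/((113/45 - 315) - 23928) = 7/(-14062/45 - 23928) = 7/(-1090822/45) = -45/1090822*7 = -315/1090822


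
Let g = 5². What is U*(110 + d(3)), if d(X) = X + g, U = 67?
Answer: 9246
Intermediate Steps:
g = 25
d(X) = 25 + X (d(X) = X + 25 = 25 + X)
U*(110 + d(3)) = 67*(110 + (25 + 3)) = 67*(110 + 28) = 67*138 = 9246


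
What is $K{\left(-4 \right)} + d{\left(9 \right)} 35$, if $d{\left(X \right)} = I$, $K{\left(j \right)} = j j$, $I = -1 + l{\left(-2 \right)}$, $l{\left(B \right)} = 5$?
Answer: $156$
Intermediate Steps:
$I = 4$ ($I = -1 + 5 = 4$)
$K{\left(j \right)} = j^{2}$
$d{\left(X \right)} = 4$
$K{\left(-4 \right)} + d{\left(9 \right)} 35 = \left(-4\right)^{2} + 4 \cdot 35 = 16 + 140 = 156$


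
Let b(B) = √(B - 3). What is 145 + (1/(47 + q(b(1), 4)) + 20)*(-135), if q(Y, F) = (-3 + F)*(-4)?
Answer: -110000/43 ≈ -2558.1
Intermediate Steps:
b(B) = √(-3 + B)
q(Y, F) = 12 - 4*F
145 + (1/(47 + q(b(1), 4)) + 20)*(-135) = 145 + (1/(47 + (12 - 4*4)) + 20)*(-135) = 145 + (1/(47 + (12 - 16)) + 20)*(-135) = 145 + (1/(47 - 4) + 20)*(-135) = 145 + (1/43 + 20)*(-135) = 145 + (861/43)*(-135) = 145 - 116235/43 = -110000/43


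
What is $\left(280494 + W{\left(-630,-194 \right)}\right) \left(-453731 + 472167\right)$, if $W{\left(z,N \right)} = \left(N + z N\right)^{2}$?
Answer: $274523565634120$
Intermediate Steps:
$W{\left(z,N \right)} = \left(N + N z\right)^{2}$
$\left(280494 + W{\left(-630,-194 \right)}\right) \left(-453731 + 472167\right) = \left(280494 + \left(-194\right)^{2} \left(1 - 630\right)^{2}\right) \left(-453731 + 472167\right) = \left(280494 + 37636 \left(-629\right)^{2}\right) 18436 = \left(280494 + 37636 \cdot 395641\right) 18436 = \left(280494 + 14890344676\right) 18436 = 14890625170 \cdot 18436 = 274523565634120$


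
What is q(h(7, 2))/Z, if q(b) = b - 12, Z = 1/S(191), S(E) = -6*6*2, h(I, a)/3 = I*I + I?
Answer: -11232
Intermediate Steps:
h(I, a) = 3*I + 3*I**2 (h(I, a) = 3*(I*I + I) = 3*(I**2 + I) = 3*(I + I**2) = 3*I + 3*I**2)
S(E) = -72 (S(E) = -36*2 = -72)
Z = -1/72 (Z = 1/(-72) = -1/72 ≈ -0.013889)
q(b) = -12 + b
q(h(7, 2))/Z = (-12 + 3*7*(1 + 7))/(-1/72) = (-12 + 3*7*8)*(-72) = (-12 + 168)*(-72) = 156*(-72) = -11232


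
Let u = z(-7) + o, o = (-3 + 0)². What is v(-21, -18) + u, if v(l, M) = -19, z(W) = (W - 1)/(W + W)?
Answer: -66/7 ≈ -9.4286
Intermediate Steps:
z(W) = (-1 + W)/(2*W) (z(W) = (-1 + W)/((2*W)) = (-1 + W)*(1/(2*W)) = (-1 + W)/(2*W))
o = 9 (o = (-3)² = 9)
u = 67/7 (u = (½)*(-1 - 7)/(-7) + 9 = (½)*(-⅐)*(-8) + 9 = 4/7 + 9 = 67/7 ≈ 9.5714)
v(-21, -18) + u = -19 + 67/7 = -66/7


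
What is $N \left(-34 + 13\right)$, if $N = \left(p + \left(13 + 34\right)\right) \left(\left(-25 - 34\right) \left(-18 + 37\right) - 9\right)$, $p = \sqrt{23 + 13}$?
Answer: $1257690$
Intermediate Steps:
$p = 6$ ($p = \sqrt{36} = 6$)
$N = -59890$ ($N = \left(6 + \left(13 + 34\right)\right) \left(\left(-25 - 34\right) \left(-18 + 37\right) - 9\right) = \left(6 + 47\right) \left(\left(-59\right) 19 - 9\right) = 53 \left(-1121 - 9\right) = 53 \left(-1130\right) = -59890$)
$N \left(-34 + 13\right) = - 59890 \left(-34 + 13\right) = \left(-59890\right) \left(-21\right) = 1257690$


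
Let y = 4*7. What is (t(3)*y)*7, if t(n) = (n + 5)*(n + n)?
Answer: 9408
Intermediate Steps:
t(n) = 2*n*(5 + n) (t(n) = (5 + n)*(2*n) = 2*n*(5 + n))
y = 28
(t(3)*y)*7 = ((2*3*(5 + 3))*28)*7 = ((2*3*8)*28)*7 = (48*28)*7 = 1344*7 = 9408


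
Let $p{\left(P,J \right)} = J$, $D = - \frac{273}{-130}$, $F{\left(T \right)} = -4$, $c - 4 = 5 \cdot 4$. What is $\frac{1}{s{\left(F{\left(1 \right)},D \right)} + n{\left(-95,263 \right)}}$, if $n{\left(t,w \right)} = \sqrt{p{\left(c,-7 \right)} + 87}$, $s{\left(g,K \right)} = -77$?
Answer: $- \frac{77}{5849} - \frac{4 \sqrt{5}}{5849} \approx -0.014694$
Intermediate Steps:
$c = 24$ ($c = 4 + 5 \cdot 4 = 4 + 20 = 24$)
$D = \frac{21}{10}$ ($D = \left(-273\right) \left(- \frac{1}{130}\right) = \frac{21}{10} \approx 2.1$)
$n{\left(t,w \right)} = 4 \sqrt{5}$ ($n{\left(t,w \right)} = \sqrt{-7 + 87} = \sqrt{80} = 4 \sqrt{5}$)
$\frac{1}{s{\left(F{\left(1 \right)},D \right)} + n{\left(-95,263 \right)}} = \frac{1}{-77 + 4 \sqrt{5}}$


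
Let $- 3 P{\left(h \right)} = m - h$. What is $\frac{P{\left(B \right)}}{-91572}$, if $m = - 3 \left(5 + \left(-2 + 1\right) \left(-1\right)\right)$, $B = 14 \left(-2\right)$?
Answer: $\frac{5}{137358} \approx 3.6401 \cdot 10^{-5}$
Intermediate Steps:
$B = -28$
$m = -18$ ($m = - 3 \left(5 - -1\right) = - 3 \left(5 + 1\right) = \left(-3\right) 6 = -18$)
$P{\left(h \right)} = 6 + \frac{h}{3}$ ($P{\left(h \right)} = - \frac{-18 - h}{3} = 6 + \frac{h}{3}$)
$\frac{P{\left(B \right)}}{-91572} = \frac{6 + \frac{1}{3} \left(-28\right)}{-91572} = \left(6 - \frac{28}{3}\right) \left(- \frac{1}{91572}\right) = \left(- \frac{10}{3}\right) \left(- \frac{1}{91572}\right) = \frac{5}{137358}$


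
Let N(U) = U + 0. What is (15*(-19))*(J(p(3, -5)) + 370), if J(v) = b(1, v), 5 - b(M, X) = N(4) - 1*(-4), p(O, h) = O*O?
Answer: -104595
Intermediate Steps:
p(O, h) = O**2
N(U) = U
b(M, X) = -3 (b(M, X) = 5 - (4 - 1*(-4)) = 5 - (4 + 4) = 5 - 1*8 = 5 - 8 = -3)
J(v) = -3
(15*(-19))*(J(p(3, -5)) + 370) = (15*(-19))*(-3 + 370) = -285*367 = -104595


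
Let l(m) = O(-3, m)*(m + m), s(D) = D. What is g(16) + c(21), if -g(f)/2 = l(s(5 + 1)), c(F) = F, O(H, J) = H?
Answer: 93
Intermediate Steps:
l(m) = -6*m (l(m) = -3*(m + m) = -6*m)
g(f) = 72 (g(f) = -(-12)*(5 + 1) = -(-12)*6 = -2*(-36) = 72)
g(16) + c(21) = 72 + 21 = 93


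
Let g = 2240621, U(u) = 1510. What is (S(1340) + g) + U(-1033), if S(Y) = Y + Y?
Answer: 2244811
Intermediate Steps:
S(Y) = 2*Y
(S(1340) + g) + U(-1033) = (2*1340 + 2240621) + 1510 = (2680 + 2240621) + 1510 = 2243301 + 1510 = 2244811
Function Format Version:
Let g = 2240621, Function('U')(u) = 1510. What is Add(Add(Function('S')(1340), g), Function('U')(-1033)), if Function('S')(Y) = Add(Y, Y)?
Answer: 2244811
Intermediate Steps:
Function('S')(Y) = Mul(2, Y)
Add(Add(Function('S')(1340), g), Function('U')(-1033)) = Add(Add(Mul(2, 1340), 2240621), 1510) = Add(Add(2680, 2240621), 1510) = Add(2243301, 1510) = 2244811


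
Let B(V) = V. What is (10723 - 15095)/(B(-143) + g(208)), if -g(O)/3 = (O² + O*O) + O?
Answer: 4372/260351 ≈ 0.016793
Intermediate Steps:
g(O) = -6*O² - 3*O (g(O) = -3*((O² + O*O) + O) = -3*((O² + O²) + O) = -3*(2*O² + O) = -3*(O + 2*O²) = -6*O² - 3*O)
(10723 - 15095)/(B(-143) + g(208)) = (10723 - 15095)/(-143 - 3*208*(1 + 2*208)) = -4372/(-143 - 3*208*(1 + 416)) = -4372/(-143 - 3*208*417) = -4372/(-143 - 260208) = -4372/(-260351) = -4372*(-1/260351) = 4372/260351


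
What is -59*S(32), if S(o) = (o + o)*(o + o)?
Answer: -241664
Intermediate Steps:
S(o) = 4*o**2 (S(o) = (2*o)*(2*o) = 4*o**2)
-59*S(32) = -236*32**2 = -236*1024 = -59*4096 = -241664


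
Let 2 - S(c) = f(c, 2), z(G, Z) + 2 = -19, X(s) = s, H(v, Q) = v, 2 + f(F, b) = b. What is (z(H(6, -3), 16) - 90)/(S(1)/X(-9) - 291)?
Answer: 999/2621 ≈ 0.38115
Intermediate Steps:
f(F, b) = -2 + b
z(G, Z) = -21 (z(G, Z) = -2 - 19 = -21)
S(c) = 2 (S(c) = 2 - (-2 + 2) = 2 - 1*0 = 2 + 0 = 2)
(z(H(6, -3), 16) - 90)/(S(1)/X(-9) - 291) = (-21 - 90)/(2/(-9) - 291) = -111/(2*(-1/9) - 291) = -111/(-2/9 - 291) = -111/(-2621/9) = -111*(-9/2621) = 999/2621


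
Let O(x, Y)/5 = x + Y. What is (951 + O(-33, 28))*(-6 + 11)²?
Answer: 23150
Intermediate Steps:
O(x, Y) = 5*Y + 5*x (O(x, Y) = 5*(x + Y) = 5*(Y + x) = 5*Y + 5*x)
(951 + O(-33, 28))*(-6 + 11)² = (951 + (5*28 + 5*(-33)))*(-6 + 11)² = (951 + (140 - 165))*5² = (951 - 25)*25 = 926*25 = 23150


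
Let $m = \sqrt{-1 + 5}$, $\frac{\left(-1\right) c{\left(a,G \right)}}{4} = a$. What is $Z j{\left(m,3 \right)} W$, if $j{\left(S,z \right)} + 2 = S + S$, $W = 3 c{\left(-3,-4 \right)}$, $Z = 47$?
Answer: $3384$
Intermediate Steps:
$c{\left(a,G \right)} = - 4 a$
$W = 36$ ($W = 3 \left(\left(-4\right) \left(-3\right)\right) = 3 \cdot 12 = 36$)
$m = 2$ ($m = \sqrt{4} = 2$)
$j{\left(S,z \right)} = -2 + 2 S$ ($j{\left(S,z \right)} = -2 + \left(S + S\right) = -2 + 2 S$)
$Z j{\left(m,3 \right)} W = 47 \left(-2 + 2 \cdot 2\right) 36 = 47 \left(-2 + 4\right) 36 = 47 \cdot 2 \cdot 36 = 94 \cdot 36 = 3384$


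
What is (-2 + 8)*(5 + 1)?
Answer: 36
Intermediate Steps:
(-2 + 8)*(5 + 1) = 6*6 = 36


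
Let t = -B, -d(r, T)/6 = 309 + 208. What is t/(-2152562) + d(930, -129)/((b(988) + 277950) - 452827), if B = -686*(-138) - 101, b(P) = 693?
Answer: 5787326413/93735464852 ≈ 0.061741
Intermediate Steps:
B = 94567 (B = 94668 - 101 = 94567)
d(r, T) = -3102 (d(r, T) = -6*(309 + 208) = -6*517 = -3102)
t = -94567 (t = -1*94567 = -94567)
t/(-2152562) + d(930, -129)/((b(988) + 277950) - 452827) = -94567/(-2152562) - 3102/((693 + 277950) - 452827) = -94567*(-1/2152562) - 3102/(278643 - 452827) = 94567/2152562 - 3102/(-174184) = 94567/2152562 - 3102*(-1/174184) = 94567/2152562 + 1551/87092 = 5787326413/93735464852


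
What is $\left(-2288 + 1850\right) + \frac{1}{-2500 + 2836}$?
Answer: $- \frac{147167}{336} \approx -438.0$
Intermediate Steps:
$\left(-2288 + 1850\right) + \frac{1}{-2500 + 2836} = -438 + \frac{1}{336} = - \frac{147167}{336}$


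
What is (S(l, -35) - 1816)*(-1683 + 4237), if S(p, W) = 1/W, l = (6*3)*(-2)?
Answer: -162334794/35 ≈ -4.6381e+6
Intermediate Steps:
l = -36 (l = 18*(-2) = -36)
(S(l, -35) - 1816)*(-1683 + 4237) = (1/(-35) - 1816)*(-1683 + 4237) = (-1/35 - 1816)*2554 = -63561/35*2554 = -162334794/35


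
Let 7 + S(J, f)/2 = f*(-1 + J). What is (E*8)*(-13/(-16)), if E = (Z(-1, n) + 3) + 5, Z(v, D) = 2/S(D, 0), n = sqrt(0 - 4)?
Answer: 715/14 ≈ 51.071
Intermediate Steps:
S(J, f) = -14 + 2*f*(-1 + J) (S(J, f) = -14 + 2*(f*(-1 + J)) = -14 + 2*f*(-1 + J))
n = 2*I (n = sqrt(-4) = 2*I ≈ 2.0*I)
Z(v, D) = -1/7 (Z(v, D) = 2/(-14 - 2*0 + 2*D*0) = 2/(-14 + 0 + 0) = 2/(-14) = 2*(-1/14) = -1/7)
E = 55/7 (E = (-1/7 + 3) + 5 = 20/7 + 5 = 55/7 ≈ 7.8571)
(E*8)*(-13/(-16)) = ((55/7)*8)*(-13/(-16)) = 440*(-13*(-1/16))/7 = (440/7)*(13/16) = 715/14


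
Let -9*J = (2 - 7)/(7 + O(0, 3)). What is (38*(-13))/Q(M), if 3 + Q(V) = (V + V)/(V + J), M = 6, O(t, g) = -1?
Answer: 162526/339 ≈ 479.43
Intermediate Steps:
J = 5/54 (J = -(2 - 7)/(9*(7 - 1)) = -(-5)/(9*6) = -1/9*(-5/6) = 5/54 ≈ 0.092593)
Q(V) = -3 + 2*V/(5/54 + V) (Q(V) = -3 + (V + V)/(V + 5/54) = -3 + (2*V)/(5/54 + V) = -3 + 2*V/(5/54 + V))
(38*(-13))/Q(M) = (38*(-13))/((3*(-5 - 18*6)/(5 + 54*6))) = -494*(5 + 324)/(3*(-5 - 108)) = -494/(3*(-113)/329) = -494/(3*(1/329)*(-113)) = -494/(-339/329) = -494*(-329/339) = 162526/339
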